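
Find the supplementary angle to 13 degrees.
Supplementary angles sum to 180 degrees.
Other angle = 180 - 13
Other angle = 167 degrees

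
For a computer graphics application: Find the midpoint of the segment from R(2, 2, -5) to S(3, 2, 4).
Midpoint = ((2+3)/2, (2+2)/2, (-5+4)/2) = (2.5, 2, -0.5)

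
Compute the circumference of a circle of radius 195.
Circumference = 2 * pi * r
Circumference = 2 * pi * 195
Circumference = 1225.22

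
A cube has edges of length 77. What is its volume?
Volume = s³
Volume = 77³
Volume = 456533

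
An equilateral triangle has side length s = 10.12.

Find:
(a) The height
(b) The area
(a) Height h = s·√3/2 = 10.12·√3/2 = 8.764
(b) Area = (√3/4)·s² = (√3/4)·10.12² = (√3/4)·102.414 = 44.35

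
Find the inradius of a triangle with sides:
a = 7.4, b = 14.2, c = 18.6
s = (a+b+c)/2 = (7.4+14.2+18.6)/2 = 20.1
Area = √(s(s-a)(s-b)(s-c)) = √(20.1·12.7·5.9·1.5) = 47.5304
r = Area/s = 47.5304/20.1 = 2.365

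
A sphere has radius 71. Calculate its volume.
Volume = (4/3) * pi * r³
Volume = (4/3) * pi * 71³
Volume = (4/3) * pi * 357911
Volume = 1499214.09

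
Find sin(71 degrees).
sin(71 degrees) = 0.9455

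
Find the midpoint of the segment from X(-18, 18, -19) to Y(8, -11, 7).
Midpoint = ((-18+8)/2, (18-11)/2, (-19+7)/2) = (-5, 3.5, -6)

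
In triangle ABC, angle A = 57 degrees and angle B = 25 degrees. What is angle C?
Sum of angles in a triangle = 180 degrees
Third angle = 180 - 57 - 25
Third angle = 98 degrees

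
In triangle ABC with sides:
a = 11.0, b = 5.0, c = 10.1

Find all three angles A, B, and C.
By the law of cosines:
cos(A) = (b² + c² - a²)/(2bc) = 0.059505  →  A = 86.59°
cos(B) = (a² + c² - b²)/(2ac) = 0.891134  →  B = 26.98°
cos(C) = (a² + b² - c²)/(2ab) = 0.399909  →  C = 66.43°
Check: A + B + C = 180.0° ✓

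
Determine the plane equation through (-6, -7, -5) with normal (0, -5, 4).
d = n·P = (0)(-6) + (-5)(-7) + (4)(-5) = 15
Plane: -5y + 4z = 15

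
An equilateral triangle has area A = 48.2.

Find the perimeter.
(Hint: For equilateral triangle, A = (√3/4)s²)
A = (√3/4)s²  →  s² = 4A/√3 = 4·48.2/√3 = 111.313
s = 10.5505
Perimeter = 3s = 31.65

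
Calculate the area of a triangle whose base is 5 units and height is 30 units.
Area = (1/2) * base * height
Area = (1/2) * 5 * 30
Area = 75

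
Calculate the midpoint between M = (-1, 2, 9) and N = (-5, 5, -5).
Midpoint = ((-1-5)/2, (2+5)/2, (9-5)/2) = (-3, 3.5, 2)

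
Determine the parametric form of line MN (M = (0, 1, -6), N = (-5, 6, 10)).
Direction vector d = N - M = (-5, 5, 16)
x = 0 - 5t, y = 1 + 5t, z = -6 + 16t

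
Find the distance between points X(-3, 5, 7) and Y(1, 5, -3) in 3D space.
d = √[(4)² + (0)² + (-10)²] = √116 = 10.77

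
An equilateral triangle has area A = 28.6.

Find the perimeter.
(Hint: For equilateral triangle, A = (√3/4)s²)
A = (√3/4)s²  →  s² = 4A/√3 = 4·28.6/√3 = 66.0489
s = 8.12705
Perimeter = 3s = 24.38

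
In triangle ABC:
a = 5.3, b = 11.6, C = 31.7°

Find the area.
Using A = ½ab·sin(C):
A = ½·5.3·11.6·sin(31.7°) = ½·61.48·0.525472 = 16.15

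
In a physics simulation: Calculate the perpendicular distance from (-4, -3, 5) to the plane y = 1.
d = |0(-4) + 1(-3) + 0(5) - (1)| / √(0² + 1² + 0²) = 4/√1 = 4.0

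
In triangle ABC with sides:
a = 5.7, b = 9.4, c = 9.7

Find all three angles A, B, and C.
By the law of cosines:
cos(A) = (b² + c² - a²)/(2bc) = 0.822329  →  A = 34.68°
cos(B) = (a² + c² - b²)/(2ac) = 0.345632  →  B = 69.78°
cos(C) = (a² + b² - c²)/(2ab) = 0.249720  →  C = 75.54°
Check: A + B + C = 180.0° ✓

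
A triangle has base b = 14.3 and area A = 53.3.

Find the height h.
A = ½bh  →  h = 2A/b
h = 2·53.3/14.3 = 7.455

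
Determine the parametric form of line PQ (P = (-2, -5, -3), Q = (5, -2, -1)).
Direction vector d = Q - P = (7, 3, 2)
x = -2 + 7t, y = -5 + 3t, z = -3 + 2t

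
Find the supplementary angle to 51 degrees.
Supplementary angles sum to 180 degrees.
Other angle = 180 - 51
Other angle = 129 degrees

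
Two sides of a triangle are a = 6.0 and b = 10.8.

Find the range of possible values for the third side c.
By the triangle inequality: |a - b| < c < a + b
|6.0 - 10.8| < c < 6.0 + 10.8
4.8 < c < 16.8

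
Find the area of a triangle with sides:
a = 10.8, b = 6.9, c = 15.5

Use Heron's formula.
s = (a+b+c)/2 = (10.8+6.9+15.5)/2 = 16.6
A = √(s(s-a)(s-b)(s-c)) = √(16.6·5.8·9.7·1.1)
A = √1027.31 = 32.05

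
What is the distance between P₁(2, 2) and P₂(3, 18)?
Using the distance formula: d = sqrt((x₂-x₁)² + (y₂-y₁)²)
dx = 3 - 2 = 1
dy = 18 - 2 = 16
d = sqrt(1² + 16²) = sqrt(1 + 256) = sqrt(257) = 16.03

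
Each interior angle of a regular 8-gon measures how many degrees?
Interior angle of a regular n-gon = (n-2)*180/n
Interior angle = (8-2)*180/8
Interior angle = 6*180/8
Interior angle = 1080/8
Interior angle = 135 degrees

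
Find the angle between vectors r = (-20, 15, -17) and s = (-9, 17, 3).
r·s = 384, |r|² = 914, |s|² = 379
cos θ = 384/√346406 ≈ 0.6524
θ ≈ 49.27°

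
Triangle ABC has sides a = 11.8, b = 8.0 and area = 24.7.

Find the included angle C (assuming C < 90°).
Area = ½ab·sin(C)  →  sin(C) = 2·Area/(ab)
sin(C) = 2·24.7/(11.8·8.0) = 0.523305
C = arcsin(0.523305) = 31.55°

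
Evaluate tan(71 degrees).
tan(71 degrees) = 2.9042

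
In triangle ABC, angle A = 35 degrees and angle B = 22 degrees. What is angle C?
Sum of angles in a triangle = 180 degrees
Third angle = 180 - 35 - 22
Third angle = 123 degrees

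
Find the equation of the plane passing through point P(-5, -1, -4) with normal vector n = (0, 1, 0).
d = n·P = (0)(-5) + (1)(-1) + (0)(-4) = -1
Plane: y = -1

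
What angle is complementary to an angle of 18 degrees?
Complementary angles sum to 90 degrees.
Other angle = 90 - 18
Other angle = 72 degrees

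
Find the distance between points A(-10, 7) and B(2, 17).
Using the distance formula: d = sqrt((x₂-x₁)² + (y₂-y₁)²)
dx = 2 - (-10) = 12
dy = 17 - 7 = 10
d = sqrt(12² + 10²) = sqrt(144 + 100) = sqrt(244) = 15.62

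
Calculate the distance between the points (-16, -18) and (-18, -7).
Using the distance formula: d = sqrt((x₂-x₁)² + (y₂-y₁)²)
dx = (-18) - (-16) = -2
dy = (-7) - (-18) = 11
d = sqrt((-2)² + 11²) = sqrt(4 + 121) = sqrt(125) = 11.18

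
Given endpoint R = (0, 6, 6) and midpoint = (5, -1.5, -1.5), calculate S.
S = (2×5 - 0, 2×(-1.5) - 6, 2×(-1.5) - 6) = (10, -9, -9)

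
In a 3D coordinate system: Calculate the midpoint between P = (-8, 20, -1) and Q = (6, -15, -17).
Midpoint = ((-8+6)/2, (20-15)/2, (-1-17)/2) = (-1, 2.5, -9)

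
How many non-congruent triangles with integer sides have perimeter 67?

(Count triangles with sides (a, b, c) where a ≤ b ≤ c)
With a ≤ b ≤ c and a + b + c = 67, the triangle inequality a + b > c gives c < 67/2, so c ≤ 33.
Iterate a from 1 to ⌊p/3⌋ = 22; for each a, b ranges from a to ⌊(p−a)/2⌋ with c = p − a − b, keeping only c ≥ b.
Triples: (1, 33, 33), (2, 32, 33), (3, 31, 33), …
Count = 102 triangles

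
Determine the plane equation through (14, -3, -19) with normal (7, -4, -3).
d = n·P = (7)(14) + (-4)(-3) + (-3)(-19) = 167
Plane: 7x - 4y - 3z = 167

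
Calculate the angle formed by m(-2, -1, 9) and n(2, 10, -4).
m·n = -50, |m|² = 86, |n|² = 120
cos θ = -50/√10320 ≈ -0.4922
θ ≈ 119.5°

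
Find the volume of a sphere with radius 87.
Volume = (4/3) * pi * r³
Volume = (4/3) * pi * 87³
Volume = (4/3) * pi * 658503
Volume = 2758330.92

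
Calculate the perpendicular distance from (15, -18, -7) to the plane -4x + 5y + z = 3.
d = |(-4)(15) + 5(-18) + 1(-7) - (3)| / √((-4)² + 5² + 1²) = 160/√42 = 24.69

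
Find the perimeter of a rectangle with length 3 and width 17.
Perimeter = 2 * (length + width)
Perimeter = 2 * (3 + 17)
Perimeter = 2 * 20
Perimeter = 40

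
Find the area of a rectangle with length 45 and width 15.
Area = length * width
Area = 45 * 15
Area = 675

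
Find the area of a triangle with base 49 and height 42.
Area = (1/2) * base * height
Area = (1/2) * 49 * 42
Area = 1029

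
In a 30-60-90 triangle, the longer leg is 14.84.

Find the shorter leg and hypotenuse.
In a 30-60-90 triangle, sides are in ratio 1 : √3 : 2.
Long leg = short leg·√3  →  short leg = 14.84/√3 = 8.568
Hypotenuse = 2·(short leg) = 2·14.84/√3 = 17.14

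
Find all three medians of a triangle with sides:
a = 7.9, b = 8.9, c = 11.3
Using m_x = ½√(2y² + 2z² - x²):
m_a = ½√(2·8.9² + 2·11.3² - 7.9²) = ½√351.39 = 9.373
m_b = ½√(2·7.9² + 2·11.3² - 8.9²) = ½√300.99 = 8.675
m_c = ½√(2·7.9² + 2·8.9² - 11.3²) = ½√155.55 = 6.236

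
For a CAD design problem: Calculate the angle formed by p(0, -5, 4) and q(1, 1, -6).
p·q = -29, |p|² = 41, |q|² = 38
cos θ = -29/√1558 ≈ -0.7347
θ ≈ 137.3°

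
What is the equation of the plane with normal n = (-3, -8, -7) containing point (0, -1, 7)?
d = n·P = (-3)(0) + (-8)(-1) + (-7)(7) = -41
Plane: -3x - 8y - 7z = -41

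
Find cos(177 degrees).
cos(177 degrees) = -0.9986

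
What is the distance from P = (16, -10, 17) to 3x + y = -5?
d = |3(16) + 1(-10) + 0(17) - (-5)| / √(3² + 1² + 0²) = 43/√10 = 13.6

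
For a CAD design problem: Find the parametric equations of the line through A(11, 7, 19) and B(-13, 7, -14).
Direction vector d = B - A = (-24, 0, -33)
x = 11 - 24t, y = 7, z = 19 - 33t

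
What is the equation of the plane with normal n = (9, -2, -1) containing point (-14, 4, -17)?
d = n·P = (9)(-14) + (-2)(4) + (-1)(-17) = -117
Plane: 9x - 2y - z = -117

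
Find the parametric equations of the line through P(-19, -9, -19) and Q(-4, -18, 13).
Direction vector d = Q - P = (15, -9, 32)
x = -19 + 15t, y = -9 - 9t, z = -19 + 32t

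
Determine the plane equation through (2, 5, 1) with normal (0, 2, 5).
d = n·P = (0)(2) + (2)(5) + (5)(1) = 15
Plane: 2y + 5z = 15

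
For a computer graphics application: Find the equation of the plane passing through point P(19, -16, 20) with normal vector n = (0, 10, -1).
d = n·P = (0)(19) + (10)(-16) + (-1)(20) = -180
Plane: 10y - z = -180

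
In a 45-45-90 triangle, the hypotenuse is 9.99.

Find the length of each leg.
In a 45-45-90 triangle, hypotenuse = leg·√2  →  leg = hypotenuse/√2
leg = 9.99/√2 = 7.064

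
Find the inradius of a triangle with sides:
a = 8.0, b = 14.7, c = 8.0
s = (a+b+c)/2 = (8.0+14.7+8.0)/2 = 15.35
Area = √(s(s-a)(s-b)(s-c)) = √(15.35·7.35·0.65·7.35) = 23.2166
r = Area/s = 23.2166/15.35 = 1.512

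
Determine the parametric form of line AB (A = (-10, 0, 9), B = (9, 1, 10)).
Direction vector d = B - A = (19, 1, 1)
x = -10 + 19t, y = 0 + t, z = 9 + t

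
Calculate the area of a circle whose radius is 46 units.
Area = pi * r²
Area = pi * 46²
Area = pi * 2116
Area = 6647.61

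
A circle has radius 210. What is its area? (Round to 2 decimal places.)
Area = pi * r²
Area = pi * 210²
Area = pi * 44100
Area = 138544.24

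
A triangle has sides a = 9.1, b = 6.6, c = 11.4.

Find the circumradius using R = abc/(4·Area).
s = (a+b+c)/2 = 13.55
Area = √(s(s-a)(s-b)(s-c)) = √(13.55·4.45·6.95·2.15) = 30.0166
R = abc/(4·Area) = (9.1·6.6·11.4)/(4·30.0166) = 684.684/120.0664 = 5.703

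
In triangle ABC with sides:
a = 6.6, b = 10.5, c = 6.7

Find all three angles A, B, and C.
By the law of cosines:
cos(A) = (b² + c² - a²)/(2bc) = 0.793035  →  A = 37.53°
cos(B) = (a² + c² - b²)/(2ac) = -0.246495  →  B = 104.3°
cos(C) = (a² + b² - c²)/(2ab) = 0.785859  →  C = 38.2°
Check: A + B + C = 180.0° ✓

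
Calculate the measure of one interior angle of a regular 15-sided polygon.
Interior angle of a regular n-gon = (n-2)*180/n
Interior angle = (15-2)*180/15
Interior angle = 13*180/15
Interior angle = 2340/15
Interior angle = 156 degrees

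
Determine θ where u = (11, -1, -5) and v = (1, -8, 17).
u·v = -66, |u|² = 147, |v|² = 354
cos θ = -66/√52038 ≈ -0.2893
θ ≈ 106.8°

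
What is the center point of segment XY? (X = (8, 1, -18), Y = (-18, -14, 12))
Midpoint = ((8-18)/2, (1-14)/2, (-18+12)/2) = (-5, -6.5, -3)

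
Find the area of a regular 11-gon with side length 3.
For a regular 11-gon with side length s = 3:
Apothem a = s / (2*tan(pi/11)) = 3 / (2*tan(pi/11)) ≈ 5.1085
Perimeter P = 11 * 3 = 33
Area = (1/2) * P * a = (1/2) * 33 * 5.1085 = 84.29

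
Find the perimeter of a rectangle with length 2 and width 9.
Perimeter = 2 * (length + width)
Perimeter = 2 * (2 + 9)
Perimeter = 2 * 11
Perimeter = 22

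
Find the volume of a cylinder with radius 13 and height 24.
Volume = pi * r² * h
Volume = pi * 13² * 24
Volume = pi * 169 * 24
Volume = pi * 4056
Volume = 12742.30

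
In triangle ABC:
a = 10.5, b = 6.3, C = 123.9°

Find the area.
Using A = ½ab·sin(C):
A = ½·10.5·6.3·sin(123.9°) = ½·66.15·0.830012 = 27.45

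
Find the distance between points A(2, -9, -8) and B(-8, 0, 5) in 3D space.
d = √[(-10)² + (9)² + (13)²] = √350 = 18.71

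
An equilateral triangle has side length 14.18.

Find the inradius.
For an equilateral triangle, r = s/(2√3) where s is the side.
r = 14.18/(2√3) = 14.18/3.464102 = 4.093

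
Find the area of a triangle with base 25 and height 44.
Area = (1/2) * base * height
Area = (1/2) * 25 * 44
Area = 550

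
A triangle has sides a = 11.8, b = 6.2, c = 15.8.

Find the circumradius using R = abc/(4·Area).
s = (a+b+c)/2 = 16.9
Area = √(s(s-a)(s-b)(s-c)) = √(16.9·5.1·10.7·1.1) = 31.8505
R = abc/(4·Area) = (11.8·6.2·15.8)/(4·31.8505) = 1155.928/127.402 = 9.073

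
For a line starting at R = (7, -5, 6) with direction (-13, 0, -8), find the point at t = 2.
P(2) = (7 + (-13)(2), -5 + 0(2), 6 + (-8)(2)) = (-19, -5, -10)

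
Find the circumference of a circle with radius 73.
Circumference = 2 * pi * r
Circumference = 2 * pi * 73
Circumference = 458.67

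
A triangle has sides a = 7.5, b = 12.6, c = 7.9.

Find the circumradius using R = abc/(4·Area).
s = (a+b+c)/2 = 14
Area = √(s(s-a)(s-b)(s-c)) = √(14·6.5·1.4·6.1) = 27.8772
R = abc/(4·Area) = (7.5·12.6·7.9)/(4·27.8772) = 746.55/111.5088 = 6.695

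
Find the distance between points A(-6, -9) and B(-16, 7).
Using the distance formula: d = sqrt((x₂-x₁)² + (y₂-y₁)²)
dx = (-16) - (-6) = -10
dy = 7 - (-9) = 16
d = sqrt((-10)² + 16²) = sqrt(100 + 256) = sqrt(356) = 18.87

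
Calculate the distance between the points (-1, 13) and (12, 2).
Using the distance formula: d = sqrt((x₂-x₁)² + (y₂-y₁)²)
dx = 12 - (-1) = 13
dy = 2 - 13 = -11
d = sqrt(13² + (-11)²) = sqrt(169 + 121) = sqrt(290) = 17.03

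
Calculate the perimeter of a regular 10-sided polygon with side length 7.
Perimeter = number of sides * side length
Perimeter = 10 * 7
Perimeter = 70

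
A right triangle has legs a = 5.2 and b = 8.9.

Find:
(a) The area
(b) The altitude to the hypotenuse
(a) Area = ½ab = ½·5.2·8.9 = 23.14
(b) Hypotenuse c = √(5.2² + 8.9²) = √106.25 = 10.3078
    Area = ½·c·h_c  →  h_c = 2·Area/c = 2·23.14/10.3078 = 4.49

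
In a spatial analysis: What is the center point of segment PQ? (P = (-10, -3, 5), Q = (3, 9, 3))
Midpoint = ((-10+3)/2, (-3+9)/2, (5+3)/2) = (-3.5, 3, 4)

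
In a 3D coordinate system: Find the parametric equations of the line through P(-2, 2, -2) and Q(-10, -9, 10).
Direction vector d = Q - P = (-8, -11, 12)
x = -2 - 8t, y = 2 - 11t, z = -2 + 12t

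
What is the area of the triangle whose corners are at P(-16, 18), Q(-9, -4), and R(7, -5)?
Using the coordinate formula: Area = (1/2)|x₁(y₂-y₃) + x₂(y₃-y₁) + x₃(y₁-y₂)|
Area = (1/2)|(-16)((-4)-(-5)) + (-9)((-5)-18) + 7(18-(-4))|
Area = (1/2)|(-16)*1 + (-9)*(-23) + 7*22|
Area = (1/2)|(-16) + 207 + 154|
Area = (1/2)*345 = 172.50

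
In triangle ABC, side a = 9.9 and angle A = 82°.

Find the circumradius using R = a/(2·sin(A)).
R = a/(2·sin(A)) = 9.9/(2·sin(82°))
R = 9.9/(2·0.990268) = 9.9/1.980536 = 4.999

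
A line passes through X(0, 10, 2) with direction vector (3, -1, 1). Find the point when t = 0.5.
P(0.5) = (0 + 3(0.5), 10 + (-1)(0.5), 2 + 1(0.5)) = (1.5, 9.5, 2.5)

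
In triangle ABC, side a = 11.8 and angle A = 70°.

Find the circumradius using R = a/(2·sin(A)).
R = a/(2·sin(A)) = 11.8/(2·sin(70°))
R = 11.8/(2·0.939693) = 11.8/1.879385 = 6.279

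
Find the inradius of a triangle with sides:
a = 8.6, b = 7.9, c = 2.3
s = (a+b+c)/2 = (8.6+7.9+2.3)/2 = 9.4
Area = √(s(s-a)(s-b)(s-c)) = √(9.4·0.8·1.5·7.1) = 8.94919
r = Area/s = 8.94919/9.4 = 0.952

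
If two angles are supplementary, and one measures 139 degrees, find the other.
Supplementary angles sum to 180 degrees.
Other angle = 180 - 139
Other angle = 41 degrees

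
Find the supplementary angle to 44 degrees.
Supplementary angles sum to 180 degrees.
Other angle = 180 - 44
Other angle = 136 degrees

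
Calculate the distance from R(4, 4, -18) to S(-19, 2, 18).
d = √[(-23)² + (-2)² + (36)²] = √1829 = 42.77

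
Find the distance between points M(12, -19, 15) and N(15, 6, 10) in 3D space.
d = √[(3)² + (25)² + (-5)²] = √659 = 25.67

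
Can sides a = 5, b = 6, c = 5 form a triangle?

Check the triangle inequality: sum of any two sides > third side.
Yes, triangle inequality satisfied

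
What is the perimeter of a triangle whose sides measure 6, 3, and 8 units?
Perimeter = sum of all sides
Perimeter = 6 + 3 + 8
Perimeter = 17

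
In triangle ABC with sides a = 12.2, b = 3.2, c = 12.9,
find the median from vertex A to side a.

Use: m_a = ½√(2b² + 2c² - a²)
m_a = ½√(2·3.2² + 2·12.9² - 12.2²)
m_a = ½√(20.48 + 332.82 - 148.84) = ½√204.46 = 7.149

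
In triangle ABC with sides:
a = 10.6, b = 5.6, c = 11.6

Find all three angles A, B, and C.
By the law of cosines:
cos(A) = (b² + c² - a²)/(2bc) = 0.412254  →  A = 65.65°
cos(B) = (a² + c² - b²)/(2ac) = 0.876545  →  B = 28.77°
cos(C) = (a² + b² - c²)/(2ab) = 0.077156  →  C = 85.57°
Check: A + B + C = 180.0° ✓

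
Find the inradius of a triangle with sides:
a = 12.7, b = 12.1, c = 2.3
s = (a+b+c)/2 = (12.7+12.1+2.3)/2 = 13.55
Area = √(s(s-a)(s-b)(s-c)) = √(13.55·0.85·1.45·11.25) = 13.7069
r = Area/s = 13.7069/13.55 = 1.012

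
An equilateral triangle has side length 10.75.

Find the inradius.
For an equilateral triangle, r = s/(2√3) where s is the side.
r = 10.75/(2√3) = 10.75/3.464102 = 3.103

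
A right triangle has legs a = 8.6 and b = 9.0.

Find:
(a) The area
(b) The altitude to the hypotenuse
(a) Area = ½ab = ½·8.6·9.0 = 38.7
(b) Hypotenuse c = √(8.6² + 9.0²) = √154.96 = 12.4483
    Area = ½·c·h_c  →  h_c = 2·Area/c = 2·38.7/12.4483 = 6.218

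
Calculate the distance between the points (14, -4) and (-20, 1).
Using the distance formula: d = sqrt((x₂-x₁)² + (y₂-y₁)²)
dx = (-20) - 14 = -34
dy = 1 - (-4) = 5
d = sqrt((-34)² + 5²) = sqrt(1156 + 25) = sqrt(1181) = 34.37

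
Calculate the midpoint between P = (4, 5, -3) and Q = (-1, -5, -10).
Midpoint = ((4-1)/2, (5-5)/2, (-3-10)/2) = (1.5, 0, -6.5)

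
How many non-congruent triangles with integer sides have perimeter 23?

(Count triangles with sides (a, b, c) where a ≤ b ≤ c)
With a ≤ b ≤ c and a + b + c = 23, the triangle inequality a + b > c gives c < 23/2, so c ≤ 11.
Iterate a from 1 to ⌊p/3⌋ = 7; for each a, b ranges from a to ⌊(p−a)/2⌋ with c = p − a − b, keeping only c ≥ b.
Triples: (1, 11, 11), (2, 10, 11), (3, 9, 11), …
Count = 14 triangles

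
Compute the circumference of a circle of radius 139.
Circumference = 2 * pi * r
Circumference = 2 * pi * 139
Circumference = 873.36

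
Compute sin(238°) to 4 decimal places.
sin(238 degrees) = -0.848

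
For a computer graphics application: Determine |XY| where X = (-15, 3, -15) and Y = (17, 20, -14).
d = √[(32)² + (17)² + (1)²] = √1314 = 36.25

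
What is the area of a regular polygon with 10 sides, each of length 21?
For a regular 10-gon with side length s = 21:
Apothem a = s / (2*tan(pi/10)) = 21 / (2*tan(pi/10)) ≈ 32.3157
Perimeter P = 10 * 21 = 210
Area = (1/2) * P * a = (1/2) * 210 * 32.3157 = 3393.15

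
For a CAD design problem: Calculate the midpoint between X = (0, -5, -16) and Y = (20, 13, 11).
Midpoint = ((0+20)/2, (-5+13)/2, (-16+11)/2) = (10, 4, -2.5)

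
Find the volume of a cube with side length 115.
Volume = s³
Volume = 115³
Volume = 1520875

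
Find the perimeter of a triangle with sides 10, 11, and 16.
Perimeter = sum of all sides
Perimeter = 10 + 11 + 16
Perimeter = 37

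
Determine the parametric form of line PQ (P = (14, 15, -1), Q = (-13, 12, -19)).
Direction vector d = Q - P = (-27, -3, -18)
x = 14 - 27t, y = 15 - 3t, z = -1 - 18t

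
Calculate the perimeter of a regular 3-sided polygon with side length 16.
Perimeter = number of sides * side length
Perimeter = 3 * 16
Perimeter = 48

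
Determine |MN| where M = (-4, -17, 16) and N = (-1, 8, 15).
d = √[(3)² + (25)² + (-1)²] = √635 = 25.2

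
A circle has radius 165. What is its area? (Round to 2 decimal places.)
Area = pi * r²
Area = pi * 165²
Area = pi * 27225
Area = 85529.86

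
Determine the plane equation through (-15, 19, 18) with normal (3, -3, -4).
d = n·P = (3)(-15) + (-3)(19) + (-4)(18) = -174
Plane: 3x - 3y - 4z = -174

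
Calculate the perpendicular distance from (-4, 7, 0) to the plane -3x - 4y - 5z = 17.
d = |(-3)(-4) + (-4)(7) + (-5)(0) - (17)| / √((-3)² + (-4)² + (-5)²) = 33/√50 = 4.667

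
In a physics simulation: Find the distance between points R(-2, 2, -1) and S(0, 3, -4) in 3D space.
d = √[(2)² + (1)² + (-3)²] = √14 = 3.742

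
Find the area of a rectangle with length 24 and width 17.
Area = length * width
Area = 24 * 17
Area = 408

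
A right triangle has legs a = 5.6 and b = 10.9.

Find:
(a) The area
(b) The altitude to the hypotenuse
(a) Area = ½ab = ½·5.6·10.9 = 30.52
(b) Hypotenuse c = √(5.6² + 10.9²) = √150.17 = 12.2544
    Area = ½·c·h_c  →  h_c = 2·Area/c = 2·30.52/12.2544 = 4.981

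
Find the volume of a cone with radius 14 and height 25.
Volume = (1/3) * pi * r² * h
Volume = (1/3) * pi * 14² * 25
Volume = (1/3) * pi * 196 * 25
Volume = (1/3) * pi * 4900
Volume = 5131.27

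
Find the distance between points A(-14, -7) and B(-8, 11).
Using the distance formula: d = sqrt((x₂-x₁)² + (y₂-y₁)²)
dx = (-8) - (-14) = 6
dy = 11 - (-7) = 18
d = sqrt(6² + 18²) = sqrt(36 + 324) = sqrt(360) = 18.97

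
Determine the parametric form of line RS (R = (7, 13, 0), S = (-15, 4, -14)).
Direction vector d = S - R = (-22, -9, -14)
x = 7 - 22t, y = 13 - 9t, z = 0 - 14t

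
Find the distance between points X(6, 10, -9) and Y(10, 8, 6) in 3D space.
d = √[(4)² + (-2)² + (15)²] = √245 = 15.65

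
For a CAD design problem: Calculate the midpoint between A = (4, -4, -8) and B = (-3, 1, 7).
Midpoint = ((4-3)/2, (-4+1)/2, (-8+7)/2) = (0.5, -1.5, -0.5)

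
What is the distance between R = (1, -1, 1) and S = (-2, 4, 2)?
d = √[(-3)² + (5)² + (1)²] = √35 = 5.916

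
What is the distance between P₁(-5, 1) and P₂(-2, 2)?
Using the distance formula: d = sqrt((x₂-x₁)² + (y₂-y₁)²)
dx = (-2) - (-5) = 3
dy = 2 - 1 = 1
d = sqrt(3² + 1²) = sqrt(9 + 1) = sqrt(10) = 3.16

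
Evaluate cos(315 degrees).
cos(315 degrees) = 0.7071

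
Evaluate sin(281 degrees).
sin(281 degrees) = -0.9816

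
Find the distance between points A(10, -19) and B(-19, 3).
Using the distance formula: d = sqrt((x₂-x₁)² + (y₂-y₁)²)
dx = (-19) - 10 = -29
dy = 3 - (-19) = 22
d = sqrt((-29)² + 22²) = sqrt(841 + 484) = sqrt(1325) = 36.40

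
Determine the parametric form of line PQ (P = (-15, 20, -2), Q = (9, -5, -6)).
Direction vector d = Q - P = (24, -25, -4)
x = -15 + 24t, y = 20 - 25t, z = -2 - 4t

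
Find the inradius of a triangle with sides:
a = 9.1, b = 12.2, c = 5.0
s = (a+b+c)/2 = (9.1+12.2+5.0)/2 = 13.15
Area = √(s(s-a)(s-b)(s-c)) = √(13.15·4.05·0.95·8.15) = 20.3063
r = Area/s = 20.3063/13.15 = 1.544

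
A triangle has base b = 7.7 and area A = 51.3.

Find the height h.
A = ½bh  →  h = 2A/b
h = 2·51.3/7.7 = 13.32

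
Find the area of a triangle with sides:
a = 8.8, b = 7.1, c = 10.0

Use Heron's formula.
s = (a+b+c)/2 = (8.8+7.1+10.0)/2 = 12.95
A = √(s(s-a)(s-b)(s-c)) = √(12.95·4.15·5.85·2.95)
A = √927.461 = 30.45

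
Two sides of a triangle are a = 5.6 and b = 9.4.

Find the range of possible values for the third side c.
By the triangle inequality: |a - b| < c < a + b
|5.6 - 9.4| < c < 5.6 + 9.4
3.8 < c < 15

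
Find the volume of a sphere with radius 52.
Volume = (4/3) * pi * r³
Volume = (4/3) * pi * 52³
Volume = (4/3) * pi * 140608
Volume = 588977.41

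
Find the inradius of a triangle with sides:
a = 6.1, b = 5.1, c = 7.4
s = (a+b+c)/2 = (6.1+5.1+7.4)/2 = 9.3
Area = √(s(s-a)(s-b)(s-c)) = √(9.3·3.2·4.2·1.9) = 15.4105
r = Area/s = 15.4105/9.3 = 1.657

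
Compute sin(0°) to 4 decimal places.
sin(0 degrees) = 0
Decimal approximation: 0.0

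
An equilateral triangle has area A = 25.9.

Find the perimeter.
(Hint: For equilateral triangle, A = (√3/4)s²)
A = (√3/4)s²  →  s² = 4A/√3 = 4·25.9/√3 = 59.8135
s = 7.73392
Perimeter = 3s = 23.2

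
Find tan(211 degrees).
tan(211 degrees) = 0.6009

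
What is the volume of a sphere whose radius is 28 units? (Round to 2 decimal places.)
Volume = (4/3) * pi * r³
Volume = (4/3) * pi * 28³
Volume = (4/3) * pi * 21952
Volume = 91952.32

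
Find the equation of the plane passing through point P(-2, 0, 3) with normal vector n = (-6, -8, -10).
d = n·P = (-6)(-2) + (-8)(0) + (-10)(3) = -18
Plane: -6x - 8y - 10z = -18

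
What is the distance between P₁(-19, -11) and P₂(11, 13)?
Using the distance formula: d = sqrt((x₂-x₁)² + (y₂-y₁)²)
dx = 11 - (-19) = 30
dy = 13 - (-11) = 24
d = sqrt(30² + 24²) = sqrt(900 + 576) = sqrt(1476) = 38.42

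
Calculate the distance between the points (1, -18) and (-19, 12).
Using the distance formula: d = sqrt((x₂-x₁)² + (y₂-y₁)²)
dx = (-19) - 1 = -20
dy = 12 - (-18) = 30
d = sqrt((-20)² + 30²) = sqrt(400 + 900) = sqrt(1300) = 36.06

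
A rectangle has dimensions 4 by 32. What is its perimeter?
Perimeter = 2 * (length + width)
Perimeter = 2 * (4 + 32)
Perimeter = 2 * 36
Perimeter = 72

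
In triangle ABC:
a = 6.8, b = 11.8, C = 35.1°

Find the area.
Using A = ½ab·sin(C):
A = ½·6.8·11.8·sin(35.1°) = ½·80.24·0.575005 = 23.07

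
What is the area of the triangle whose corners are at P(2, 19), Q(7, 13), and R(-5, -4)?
Using the coordinate formula: Area = (1/2)|x₁(y₂-y₃) + x₂(y₃-y₁) + x₃(y₁-y₂)|
Area = (1/2)|2(13-(-4)) + 7((-4)-19) + (-5)(19-13)|
Area = (1/2)|2*17 + 7*(-23) + (-5)*6|
Area = (1/2)|34 + (-161) + (-30)|
Area = (1/2)*157 = 78.50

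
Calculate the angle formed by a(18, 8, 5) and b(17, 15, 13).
a·b = 491, |a|² = 413, |b|² = 683
cos θ = 491/√282079 ≈ 0.9245
θ ≈ 22.41°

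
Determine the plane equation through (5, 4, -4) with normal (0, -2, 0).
d = n·P = (0)(5) + (-2)(4) + (0)(-4) = -8
Plane: -2y = -8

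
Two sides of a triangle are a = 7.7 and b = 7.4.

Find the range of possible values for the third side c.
By the triangle inequality: |a - b| < c < a + b
|7.7 - 7.4| < c < 7.7 + 7.4
0.3 < c < 15.1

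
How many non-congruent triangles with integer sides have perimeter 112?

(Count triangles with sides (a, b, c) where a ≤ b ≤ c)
With a ≤ b ≤ c and a + b + c = 112, the triangle inequality a + b > c gives c < 112/2, so c ≤ 55.
Iterate a from 1 to ⌊p/3⌋ = 37; for each a, b ranges from a to ⌊(p−a)/2⌋ with c = p − a − b, keeping only c ≥ b.
Triples: (2, 55, 55), (3, 54, 55), (4, 53, 55), …
Count = 261 triangles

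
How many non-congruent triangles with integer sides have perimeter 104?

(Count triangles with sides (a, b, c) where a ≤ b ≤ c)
With a ≤ b ≤ c and a + b + c = 104, the triangle inequality a + b > c gives c < 104/2, so c ≤ 51.
Iterate a from 1 to ⌊p/3⌋ = 34; for each a, b ranges from a to ⌊(p−a)/2⌋ with c = p − a − b, keeping only c ≥ b.
Triples: (2, 51, 51), (3, 50, 51), (4, 49, 51), …
Count = 225 triangles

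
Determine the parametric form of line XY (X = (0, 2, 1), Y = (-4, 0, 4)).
Direction vector d = Y - X = (-4, -2, 3)
x = 0 - 4t, y = 2 - 2t, z = 1 + 3t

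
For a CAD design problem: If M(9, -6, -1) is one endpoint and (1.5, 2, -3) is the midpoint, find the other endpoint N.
N = (2×1.5 - 9, 2×2 - (-6), 2×(-3) - (-1)) = (-6, 10, -5)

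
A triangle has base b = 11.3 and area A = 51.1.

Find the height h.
A = ½bh  →  h = 2A/b
h = 2·51.1/11.3 = 9.044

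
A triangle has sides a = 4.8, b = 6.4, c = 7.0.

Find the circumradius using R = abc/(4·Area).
s = (a+b+c)/2 = 9.1
Area = √(s(s-a)(s-b)(s-c)) = √(9.1·4.3·2.7·2.1) = 14.8952
R = abc/(4·Area) = (4.8·6.4·7.0)/(4·14.8952) = 215.04/59.5808 = 3.609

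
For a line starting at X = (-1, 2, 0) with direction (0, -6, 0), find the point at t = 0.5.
P(0.5) = (-1 + 0(0.5), 2 + (-6)(0.5), 0 + 0(0.5)) = (-1, -1, 0)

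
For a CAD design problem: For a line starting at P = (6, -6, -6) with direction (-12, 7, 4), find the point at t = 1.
P(1) = (6 + (-12)(1), -6 + 7(1), -6 + 4(1)) = (-6, 1, -2)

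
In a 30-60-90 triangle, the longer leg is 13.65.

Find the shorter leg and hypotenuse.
In a 30-60-90 triangle, sides are in ratio 1 : √3 : 2.
Long leg = short leg·√3  →  short leg = 13.65/√3 = 7.881
Hypotenuse = 2·(short leg) = 2·13.65/√3 = 15.76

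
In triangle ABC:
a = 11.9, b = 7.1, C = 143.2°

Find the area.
Using A = ½ab·sin(C):
A = ½·11.9·7.1·sin(143.2°) = ½·84.49·0.599024 = 25.31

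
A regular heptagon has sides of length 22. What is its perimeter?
Perimeter = number of sides * side length
Perimeter = 7 * 22
Perimeter = 154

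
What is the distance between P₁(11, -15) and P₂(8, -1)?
Using the distance formula: d = sqrt((x₂-x₁)² + (y₂-y₁)²)
dx = 8 - 11 = -3
dy = (-1) - (-15) = 14
d = sqrt((-3)² + 14²) = sqrt(9 + 196) = sqrt(205) = 14.32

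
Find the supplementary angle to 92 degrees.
Supplementary angles sum to 180 degrees.
Other angle = 180 - 92
Other angle = 88 degrees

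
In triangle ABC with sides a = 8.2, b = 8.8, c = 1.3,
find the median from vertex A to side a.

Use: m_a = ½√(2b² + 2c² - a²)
m_a = ½√(2·8.8² + 2·1.3² - 8.2²)
m_a = ½√(154.88 + 3.38 - 67.24) = ½√91.02 = 4.77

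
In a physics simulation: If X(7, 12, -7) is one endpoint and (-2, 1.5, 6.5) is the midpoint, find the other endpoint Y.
Y = (2×(-2) - 7, 2×1.5 - 12, 2×6.5 - (-7)) = (-11, -9, 20)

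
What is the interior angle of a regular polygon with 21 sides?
Interior angle of a regular n-gon = (n-2)*180/n
Interior angle = (21-2)*180/21
Interior angle = 19*180/21
Interior angle = 3420/21
Interior angle = 162.86 degrees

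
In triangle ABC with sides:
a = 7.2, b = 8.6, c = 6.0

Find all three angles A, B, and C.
By the law of cosines:
cos(A) = (b² + c² - a²)/(2bc) = 0.563178  →  A = 55.72°
cos(B) = (a² + c² - b²)/(2ac) = 0.160648  →  B = 80.76°
cos(C) = (a² + b² - c²)/(2ab) = 0.725129  →  C = 43.52°
Check: A + B + C = 180.0° ✓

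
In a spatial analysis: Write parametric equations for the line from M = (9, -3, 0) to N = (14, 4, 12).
Direction vector d = N - M = (5, 7, 12)
x = 9 + 5t, y = -3 + 7t, z = 0 + 12t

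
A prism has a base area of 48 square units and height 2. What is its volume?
Volume = base area * height
Volume = 48 * 2
Volume = 96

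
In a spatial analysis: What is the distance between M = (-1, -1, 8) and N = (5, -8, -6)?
d = √[(6)² + (-7)² + (-14)²] = √281 = 16.76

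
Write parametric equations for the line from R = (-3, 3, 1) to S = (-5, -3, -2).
Direction vector d = S - R = (-2, -6, -3)
x = -3 - 2t, y = 3 - 6t, z = 1 - 3t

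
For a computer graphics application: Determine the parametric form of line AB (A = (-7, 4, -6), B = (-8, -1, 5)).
Direction vector d = B - A = (-1, -5, 11)
x = -7 - t, y = 4 - 5t, z = -6 + 11t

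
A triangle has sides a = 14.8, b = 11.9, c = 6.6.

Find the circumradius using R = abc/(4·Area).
s = (a+b+c)/2 = 16.65
Area = √(s(s-a)(s-b)(s-c)) = √(16.65·1.85·4.75·10.05) = 38.3462
R = abc/(4·Area) = (14.8·11.9·6.6)/(4·38.3462) = 1162.392/153.3848 = 7.578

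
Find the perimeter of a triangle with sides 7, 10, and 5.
Perimeter = sum of all sides
Perimeter = 7 + 10 + 5
Perimeter = 22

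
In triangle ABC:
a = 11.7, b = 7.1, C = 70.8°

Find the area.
Using A = ½ab·sin(C):
A = ½·11.7·7.1·sin(70.8°) = ½·83.07·0.944376 = 39.22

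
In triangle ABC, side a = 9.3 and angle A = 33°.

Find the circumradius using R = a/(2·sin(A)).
R = a/(2·sin(A)) = 9.3/(2·sin(33°))
R = 9.3/(2·0.544639) = 9.3/1.089278 = 8.538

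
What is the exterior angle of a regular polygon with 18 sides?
Exterior angle of a regular n-gon = 360/n
Exterior angle = 360/18
Exterior angle = 20 degrees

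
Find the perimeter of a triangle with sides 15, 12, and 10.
Perimeter = sum of all sides
Perimeter = 15 + 12 + 10
Perimeter = 37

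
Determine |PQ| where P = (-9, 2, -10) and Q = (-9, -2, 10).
d = √[(0)² + (-4)² + (20)²] = √416 = 20.4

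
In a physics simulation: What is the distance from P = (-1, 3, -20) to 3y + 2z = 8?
d = |0(-1) + 3(3) + 2(-20) - (8)| / √(0² + 3² + 2²) = 39/√13 = 10.82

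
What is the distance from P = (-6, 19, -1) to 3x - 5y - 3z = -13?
d = |3(-6) + (-5)(19) + (-3)(-1) - (-13)| / √(3² + (-5)² + (-3)²) = 97/√43 = 14.79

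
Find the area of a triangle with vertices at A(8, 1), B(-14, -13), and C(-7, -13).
Using the coordinate formula: Area = (1/2)|x₁(y₂-y₃) + x₂(y₃-y₁) + x₃(y₁-y₂)|
Area = (1/2)|8((-13)-(-13)) + (-14)((-13)-1) + (-7)(1-(-13))|
Area = (1/2)|8*0 + (-14)*(-14) + (-7)*14|
Area = (1/2)|0 + 196 + (-98)|
Area = (1/2)*98 = 49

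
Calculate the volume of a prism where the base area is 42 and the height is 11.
Volume = base area * height
Volume = 42 * 11
Volume = 462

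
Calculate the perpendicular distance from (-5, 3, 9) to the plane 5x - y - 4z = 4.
d = |5(-5) + (-1)(3) + (-4)(9) - (4)| / √(5² + (-1)² + (-4)²) = 68/√42 = 10.49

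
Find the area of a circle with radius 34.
Area = pi * r²
Area = pi * 34²
Area = pi * 1156
Area = 3631.68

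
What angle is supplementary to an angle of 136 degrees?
Supplementary angles sum to 180 degrees.
Other angle = 180 - 136
Other angle = 44 degrees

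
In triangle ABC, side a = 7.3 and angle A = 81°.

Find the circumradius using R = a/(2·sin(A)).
R = a/(2·sin(A)) = 7.3/(2·sin(81°))
R = 7.3/(2·0.987688) = 7.3/1.975377 = 3.695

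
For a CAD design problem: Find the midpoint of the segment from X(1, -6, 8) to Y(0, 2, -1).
Midpoint = ((1+0)/2, (-6+2)/2, (8-1)/2) = (0.5, -2, 3.5)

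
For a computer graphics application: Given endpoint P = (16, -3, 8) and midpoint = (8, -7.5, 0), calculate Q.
Q = (2×8 - 16, 2×(-7.5) - (-3), 2×0 - 8) = (0, -12, -8)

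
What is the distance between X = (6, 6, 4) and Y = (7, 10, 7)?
d = √[(1)² + (4)² + (3)²] = √26 = 5.099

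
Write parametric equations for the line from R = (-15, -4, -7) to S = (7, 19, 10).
Direction vector d = S - R = (22, 23, 17)
x = -15 + 22t, y = -4 + 23t, z = -7 + 17t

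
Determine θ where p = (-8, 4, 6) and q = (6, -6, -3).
p·q = -90, |p|² = 116, |q|² = 81
cos θ = -90/√9396 ≈ -0.9285
θ ≈ 158.2°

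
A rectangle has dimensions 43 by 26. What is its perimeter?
Perimeter = 2 * (length + width)
Perimeter = 2 * (43 + 26)
Perimeter = 2 * 69
Perimeter = 138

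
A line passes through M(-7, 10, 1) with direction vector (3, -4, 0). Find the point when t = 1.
P(1) = (-7 + 3(1), 10 + (-4)(1), 1 + 0(1)) = (-4, 6, 1)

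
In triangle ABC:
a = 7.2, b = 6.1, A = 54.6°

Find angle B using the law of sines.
sin(B)/b = sin(A)/a
sin(B) = b·sin(A)/a = 6.1·sin(54.6°)/7.2 = 0.690594
B = arcsin(0.690594) = 43.68°  (b ≤ a, so B ≤ A and the acute solution is unique)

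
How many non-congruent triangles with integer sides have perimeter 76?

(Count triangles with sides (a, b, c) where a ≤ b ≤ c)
With a ≤ b ≤ c and a + b + c = 76, the triangle inequality a + b > c gives c < 76/2, so c ≤ 37.
Iterate a from 1 to ⌊p/3⌋ = 25; for each a, b ranges from a to ⌊(p−a)/2⌋ with c = p − a − b, keeping only c ≥ b.
Triples: (2, 37, 37), (3, 36, 37), (4, 35, 37), …
Count = 120 triangles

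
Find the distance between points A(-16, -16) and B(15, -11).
Using the distance formula: d = sqrt((x₂-x₁)² + (y₂-y₁)²)
dx = 15 - (-16) = 31
dy = (-11) - (-16) = 5
d = sqrt(31² + 5²) = sqrt(961 + 25) = sqrt(986) = 31.40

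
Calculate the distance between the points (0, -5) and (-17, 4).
Using the distance formula: d = sqrt((x₂-x₁)² + (y₂-y₁)²)
dx = (-17) - 0 = -17
dy = 4 - (-5) = 9
d = sqrt((-17)² + 9²) = sqrt(289 + 81) = sqrt(370) = 19.24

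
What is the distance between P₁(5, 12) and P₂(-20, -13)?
Using the distance formula: d = sqrt((x₂-x₁)² + (y₂-y₁)²)
dx = (-20) - 5 = -25
dy = (-13) - 12 = -25
d = sqrt((-25)² + (-25)²) = sqrt(625 + 625) = sqrt(1250) = 35.36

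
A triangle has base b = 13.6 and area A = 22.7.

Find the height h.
A = ½bh  →  h = 2A/b
h = 2·22.7/13.6 = 3.338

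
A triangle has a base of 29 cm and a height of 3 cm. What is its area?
Area = (1/2) * base * height
Area = (1/2) * 29 * 3
Area = 43.50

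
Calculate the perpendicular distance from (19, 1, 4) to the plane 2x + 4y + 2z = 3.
d = |2(19) + 4(1) + 2(4) - (3)| / √(2² + 4² + 2²) = 47/√24 = 9.594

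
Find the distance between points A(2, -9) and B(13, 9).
Using the distance formula: d = sqrt((x₂-x₁)² + (y₂-y₁)²)
dx = 13 - 2 = 11
dy = 9 - (-9) = 18
d = sqrt(11² + 18²) = sqrt(121 + 324) = sqrt(445) = 21.10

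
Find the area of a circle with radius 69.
Area = pi * r²
Area = pi * 69²
Area = pi * 4761
Area = 14957.12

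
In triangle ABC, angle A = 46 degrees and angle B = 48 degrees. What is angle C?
Sum of angles in a triangle = 180 degrees
Third angle = 180 - 46 - 48
Third angle = 86 degrees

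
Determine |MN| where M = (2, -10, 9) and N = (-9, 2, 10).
d = √[(-11)² + (12)² + (1)²] = √266 = 16.31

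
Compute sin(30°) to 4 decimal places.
sin(30 degrees) = 1/2
Decimal approximation: 0.5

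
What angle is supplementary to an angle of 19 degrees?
Supplementary angles sum to 180 degrees.
Other angle = 180 - 19
Other angle = 161 degrees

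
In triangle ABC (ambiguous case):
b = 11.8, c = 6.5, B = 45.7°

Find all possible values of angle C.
sin(C)/c = sin(B)/b  →  sin(C) = c·sin(B)/b = 6.5·sin(45.7°)/11.8 = 0.394238
C₁ = arcsin(0.394238) = 23.22°,  C₂ = 180° - C₁ = 156.78°
Check C₂: A = 180° - 45.7° - 156.78° = -22.48° ≤ 0, rejected
C = 23.22° (one solution)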